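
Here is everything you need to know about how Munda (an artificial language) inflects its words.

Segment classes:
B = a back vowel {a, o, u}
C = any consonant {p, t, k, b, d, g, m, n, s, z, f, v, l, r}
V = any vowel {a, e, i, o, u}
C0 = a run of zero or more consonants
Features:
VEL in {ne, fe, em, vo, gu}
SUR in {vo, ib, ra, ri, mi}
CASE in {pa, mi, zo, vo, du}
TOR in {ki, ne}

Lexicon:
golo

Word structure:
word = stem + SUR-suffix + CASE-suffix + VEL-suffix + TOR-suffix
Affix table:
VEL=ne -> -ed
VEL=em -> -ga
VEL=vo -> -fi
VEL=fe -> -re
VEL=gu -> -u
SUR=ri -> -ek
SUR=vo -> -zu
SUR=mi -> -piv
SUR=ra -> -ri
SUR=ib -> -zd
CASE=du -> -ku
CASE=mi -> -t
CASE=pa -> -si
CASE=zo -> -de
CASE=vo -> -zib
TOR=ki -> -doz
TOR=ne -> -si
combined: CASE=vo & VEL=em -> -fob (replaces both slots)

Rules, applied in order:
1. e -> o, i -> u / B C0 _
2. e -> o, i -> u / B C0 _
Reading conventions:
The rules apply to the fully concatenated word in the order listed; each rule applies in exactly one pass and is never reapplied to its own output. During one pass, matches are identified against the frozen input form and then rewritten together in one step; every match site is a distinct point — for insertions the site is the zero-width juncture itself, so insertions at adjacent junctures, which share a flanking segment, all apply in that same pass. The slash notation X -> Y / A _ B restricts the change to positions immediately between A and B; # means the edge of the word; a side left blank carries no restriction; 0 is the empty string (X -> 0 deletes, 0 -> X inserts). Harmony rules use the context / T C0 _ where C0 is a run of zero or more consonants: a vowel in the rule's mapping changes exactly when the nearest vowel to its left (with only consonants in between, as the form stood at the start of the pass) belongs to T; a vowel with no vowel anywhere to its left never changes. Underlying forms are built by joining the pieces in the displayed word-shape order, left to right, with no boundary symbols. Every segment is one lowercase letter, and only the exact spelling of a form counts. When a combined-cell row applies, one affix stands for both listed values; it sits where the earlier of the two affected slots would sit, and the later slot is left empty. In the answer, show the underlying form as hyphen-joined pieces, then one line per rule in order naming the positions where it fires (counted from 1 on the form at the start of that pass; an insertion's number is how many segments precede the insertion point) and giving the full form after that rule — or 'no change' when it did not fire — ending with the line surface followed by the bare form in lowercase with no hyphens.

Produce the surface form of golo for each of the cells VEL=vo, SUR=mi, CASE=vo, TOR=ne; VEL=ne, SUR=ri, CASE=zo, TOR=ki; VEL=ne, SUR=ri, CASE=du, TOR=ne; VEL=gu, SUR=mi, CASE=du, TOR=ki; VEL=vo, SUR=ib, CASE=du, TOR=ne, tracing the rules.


cell VEL=vo, SUR=mi, CASE=vo, TOR=ne:
underlying: golo-piv-zib-fi-si
1. e -> o, i -> u / B C0 _: fires at position(s) 6: golopuvzibfisi
2. e -> o, i -> u / B C0 _: fires at position(s) 9: golopuvzubfisi
surface: golopuvzubfisi

cell VEL=ne, SUR=ri, CASE=zo, TOR=ki:
underlying: golo-ek-de-ed-doz
1. e -> o, i -> u / B C0 _: fires at position(s) 5: golookdeeddoz
2. e -> o, i -> u / B C0 _: fires at position(s) 8: golookdoeddoz
surface: golookdoeddoz

cell VEL=ne, SUR=ri, CASE=du, TOR=ne:
underlying: golo-ek-ku-ed-si
1. e -> o, i -> u / B C0 _: fires at position(s) 5, 9: golookkuodsi
2. e -> o, i -> u / B C0 _: fires at position(s) 12: golookkuodsu
surface: golookkuodsu

cell VEL=gu, SUR=mi, CASE=du, TOR=ki:
underlying: golo-piv-ku-u-doz
1. e -> o, i -> u / B C0 _: fires at position(s) 6: golopuvkuudoz
2. e -> o, i -> u / B C0 _: no change
surface: golopuvkuudoz

cell VEL=vo, SUR=ib, CASE=du, TOR=ne:
underlying: golo-zd-ku-fi-si
1. e -> o, i -> u / B C0 _: fires at position(s) 10: golozdkufusi
2. e -> o, i -> u / B C0 _: fires at position(s) 12: golozdkufusu
surface: golozdkufusu


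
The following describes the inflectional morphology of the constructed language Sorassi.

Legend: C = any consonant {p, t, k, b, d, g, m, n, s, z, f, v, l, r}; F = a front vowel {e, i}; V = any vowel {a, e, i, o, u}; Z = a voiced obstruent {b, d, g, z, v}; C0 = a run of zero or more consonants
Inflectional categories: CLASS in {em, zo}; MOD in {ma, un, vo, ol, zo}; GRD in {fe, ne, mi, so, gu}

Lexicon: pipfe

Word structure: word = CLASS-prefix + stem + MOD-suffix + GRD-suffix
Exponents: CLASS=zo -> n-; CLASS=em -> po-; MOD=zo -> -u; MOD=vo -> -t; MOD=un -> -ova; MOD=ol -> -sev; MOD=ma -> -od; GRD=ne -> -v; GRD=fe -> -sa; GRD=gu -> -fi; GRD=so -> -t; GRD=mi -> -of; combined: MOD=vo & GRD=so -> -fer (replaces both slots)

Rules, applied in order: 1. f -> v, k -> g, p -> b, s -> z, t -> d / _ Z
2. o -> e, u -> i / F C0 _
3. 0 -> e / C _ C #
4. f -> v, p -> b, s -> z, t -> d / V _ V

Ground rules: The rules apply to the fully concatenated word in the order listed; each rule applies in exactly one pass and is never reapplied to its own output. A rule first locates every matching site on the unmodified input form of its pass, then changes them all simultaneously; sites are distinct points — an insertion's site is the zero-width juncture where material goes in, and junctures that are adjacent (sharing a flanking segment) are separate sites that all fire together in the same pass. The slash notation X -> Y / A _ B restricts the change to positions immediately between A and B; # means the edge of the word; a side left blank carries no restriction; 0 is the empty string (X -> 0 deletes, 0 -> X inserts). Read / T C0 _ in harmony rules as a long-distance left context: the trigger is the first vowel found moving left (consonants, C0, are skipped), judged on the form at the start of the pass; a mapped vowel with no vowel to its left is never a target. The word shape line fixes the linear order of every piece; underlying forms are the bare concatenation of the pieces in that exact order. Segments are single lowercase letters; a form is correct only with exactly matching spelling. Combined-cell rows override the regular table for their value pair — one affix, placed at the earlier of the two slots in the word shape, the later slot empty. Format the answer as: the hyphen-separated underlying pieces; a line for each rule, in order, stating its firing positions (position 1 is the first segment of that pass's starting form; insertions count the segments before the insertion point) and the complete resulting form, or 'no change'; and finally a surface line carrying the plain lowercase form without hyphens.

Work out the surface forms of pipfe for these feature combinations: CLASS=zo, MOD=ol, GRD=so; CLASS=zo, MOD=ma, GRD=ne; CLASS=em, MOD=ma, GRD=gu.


cell CLASS=zo, MOD=ol, GRD=so:
underlying: n-pipfe-sev-t
1. f -> v, k -> g, p -> b, s -> z, t -> d / _ Z: no change
2. o -> e, u -> i / F C0 _: no change
3. 0 -> e / C _ C #: inserts after position(s) 9: npipfesevet
4. f -> v, p -> b, s -> z, t -> d / V _ V: fires at position(s) 7: npipfezevet
surface: npipfezevet

cell CLASS=zo, MOD=ma, GRD=ne:
underlying: n-pipfe-od-v
1. f -> v, k -> g, p -> b, s -> z, t -> d / _ Z: no change
2. o -> e, u -> i / F C0 _: fires at position(s) 7: npipfeedv
3. 0 -> e / C _ C #: inserts after position(s) 8: npipfeedev
4. f -> v, p -> b, s -> z, t -> d / V _ V: no change
surface: npipfeedev

cell CLASS=em, MOD=ma, GRD=gu:
underlying: po-pipfe-od-fi
1. f -> v, k -> g, p -> b, s -> z, t -> d / _ Z: no change
2. o -> e, u -> i / F C0 _: fires at position(s) 8: popipfeedfi
3. 0 -> e / C _ C #: no change
4. f -> v, p -> b, s -> z, t -> d / V _ V: fires at position(s) 3: pobipfeedfi
surface: pobipfeedfi


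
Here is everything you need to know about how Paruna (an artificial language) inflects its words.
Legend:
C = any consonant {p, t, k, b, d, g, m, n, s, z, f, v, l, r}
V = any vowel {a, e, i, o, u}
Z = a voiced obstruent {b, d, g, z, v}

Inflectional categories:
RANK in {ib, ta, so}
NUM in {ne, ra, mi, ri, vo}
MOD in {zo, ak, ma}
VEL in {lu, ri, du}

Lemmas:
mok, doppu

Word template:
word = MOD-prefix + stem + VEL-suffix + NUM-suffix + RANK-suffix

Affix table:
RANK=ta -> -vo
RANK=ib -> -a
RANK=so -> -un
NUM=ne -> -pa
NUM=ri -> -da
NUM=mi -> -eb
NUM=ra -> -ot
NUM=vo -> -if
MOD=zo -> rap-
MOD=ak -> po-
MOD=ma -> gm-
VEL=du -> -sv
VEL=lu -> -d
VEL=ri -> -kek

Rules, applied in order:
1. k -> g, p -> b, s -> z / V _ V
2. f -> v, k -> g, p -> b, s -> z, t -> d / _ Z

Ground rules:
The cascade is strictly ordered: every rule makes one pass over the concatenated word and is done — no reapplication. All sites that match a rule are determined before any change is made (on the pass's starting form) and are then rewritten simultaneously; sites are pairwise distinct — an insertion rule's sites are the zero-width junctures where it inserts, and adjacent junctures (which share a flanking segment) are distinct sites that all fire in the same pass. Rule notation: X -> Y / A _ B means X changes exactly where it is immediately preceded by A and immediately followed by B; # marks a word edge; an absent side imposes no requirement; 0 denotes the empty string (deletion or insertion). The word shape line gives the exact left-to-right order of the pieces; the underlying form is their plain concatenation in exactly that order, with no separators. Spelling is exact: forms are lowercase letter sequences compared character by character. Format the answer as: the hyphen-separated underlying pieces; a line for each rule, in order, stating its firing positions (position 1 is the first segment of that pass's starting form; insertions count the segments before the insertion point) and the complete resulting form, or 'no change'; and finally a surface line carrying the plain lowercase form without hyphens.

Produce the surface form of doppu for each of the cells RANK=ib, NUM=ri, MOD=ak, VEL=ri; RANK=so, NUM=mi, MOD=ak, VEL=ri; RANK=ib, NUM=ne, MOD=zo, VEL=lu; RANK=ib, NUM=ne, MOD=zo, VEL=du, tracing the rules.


cell RANK=ib, NUM=ri, MOD=ak, VEL=ri:
underlying: po-doppu-kek-da-a
1. k -> g, p -> b, s -> z / V _ V: fires at position(s) 8: podoppugekdaa
2. f -> v, k -> g, p -> b, s -> z, t -> d / _ Z: fires at position(s) 10: podoppugegdaa
surface: podoppugegdaa

cell RANK=so, NUM=mi, MOD=ak, VEL=ri:
underlying: po-doppu-kek-eb-un
1. k -> g, p -> b, s -> z / V _ V: fires at position(s) 8, 10: podoppugegebun
2. f -> v, k -> g, p -> b, s -> z, t -> d / _ Z: no change
surface: podoppugegebun

cell RANK=ib, NUM=ne, MOD=zo, VEL=lu:
underlying: rap-doppu-d-pa-a
1. k -> g, p -> b, s -> z / V _ V: no change
2. f -> v, k -> g, p -> b, s -> z, t -> d / _ Z: fires at position(s) 3: rabdoppudpaa
surface: rabdoppudpaa

cell RANK=ib, NUM=ne, MOD=zo, VEL=du:
underlying: rap-doppu-sv-pa-a
1. k -> g, p -> b, s -> z / V _ V: no change
2. f -> v, k -> g, p -> b, s -> z, t -> d / _ Z: fires at position(s) 3, 9: rabdoppuzvpaa
surface: rabdoppuzvpaa


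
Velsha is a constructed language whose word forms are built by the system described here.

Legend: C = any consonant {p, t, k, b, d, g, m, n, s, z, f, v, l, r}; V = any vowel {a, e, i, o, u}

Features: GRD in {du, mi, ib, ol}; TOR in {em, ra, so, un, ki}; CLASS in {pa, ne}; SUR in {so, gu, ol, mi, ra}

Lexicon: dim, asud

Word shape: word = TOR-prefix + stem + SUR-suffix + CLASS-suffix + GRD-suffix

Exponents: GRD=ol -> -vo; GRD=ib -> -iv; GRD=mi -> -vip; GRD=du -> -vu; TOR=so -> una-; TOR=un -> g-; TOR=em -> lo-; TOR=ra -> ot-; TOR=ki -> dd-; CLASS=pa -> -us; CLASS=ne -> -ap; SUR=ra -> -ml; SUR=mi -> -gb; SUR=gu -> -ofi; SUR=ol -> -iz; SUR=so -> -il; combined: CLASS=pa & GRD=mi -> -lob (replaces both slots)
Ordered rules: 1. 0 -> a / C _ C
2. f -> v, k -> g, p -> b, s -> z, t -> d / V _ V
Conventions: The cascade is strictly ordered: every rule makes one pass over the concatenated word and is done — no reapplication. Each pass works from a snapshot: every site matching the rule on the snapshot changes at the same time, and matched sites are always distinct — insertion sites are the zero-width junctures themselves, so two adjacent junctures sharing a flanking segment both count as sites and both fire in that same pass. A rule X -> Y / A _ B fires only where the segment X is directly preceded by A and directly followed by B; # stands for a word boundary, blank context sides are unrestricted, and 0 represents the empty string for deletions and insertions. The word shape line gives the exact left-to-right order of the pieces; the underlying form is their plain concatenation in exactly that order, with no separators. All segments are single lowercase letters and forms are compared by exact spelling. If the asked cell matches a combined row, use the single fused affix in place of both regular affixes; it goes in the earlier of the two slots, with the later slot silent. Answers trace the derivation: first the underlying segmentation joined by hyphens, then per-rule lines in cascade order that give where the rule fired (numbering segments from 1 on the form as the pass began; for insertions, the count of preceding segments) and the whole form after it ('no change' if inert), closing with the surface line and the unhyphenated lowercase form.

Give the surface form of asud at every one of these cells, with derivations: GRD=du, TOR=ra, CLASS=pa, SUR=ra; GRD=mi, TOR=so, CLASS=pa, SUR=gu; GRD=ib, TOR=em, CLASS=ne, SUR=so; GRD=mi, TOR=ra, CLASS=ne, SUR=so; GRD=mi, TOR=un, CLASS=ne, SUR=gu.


cell GRD=du, TOR=ra, CLASS=pa, SUR=ra:
underlying: ot-asud-ml-us-vu
1. 0 -> a / C _ C: inserts after position(s) 6, 7, 10: otasudamalusavu
2. f -> v, k -> g, p -> b, s -> z, t -> d / V _ V: fires at position(s) 2, 4, 12: odazudamaluzavu
surface: odazudamaluzavu

cell GRD=mi, TOR=so, CLASS=pa, SUR=gu:
underlying: una-asud-ofi-lob
1. 0 -> a / C _ C: no change
2. f -> v, k -> g, p -> b, s -> z, t -> d / V _ V: fires at position(s) 5, 9: unaazudovilob
surface: unaazudovilob

cell GRD=ib, TOR=em, CLASS=ne, SUR=so:
underlying: lo-asud-il-ap-iv
1. 0 -> a / C _ C: no change
2. f -> v, k -> g, p -> b, s -> z, t -> d / V _ V: fires at position(s) 4, 10: loazudilabiv
surface: loazudilabiv

cell GRD=mi, TOR=ra, CLASS=ne, SUR=so:
underlying: ot-asud-il-ap-vip
1. 0 -> a / C _ C: inserts after position(s) 10: otasudilapavip
2. f -> v, k -> g, p -> b, s -> z, t -> d / V _ V: fires at position(s) 2, 4, 10: odazudilabavip
surface: odazudilabavip

cell GRD=mi, TOR=un, CLASS=ne, SUR=gu:
underlying: g-asud-ofi-ap-vip
1. 0 -> a / C _ C: inserts after position(s) 10: gasudofiapavip
2. f -> v, k -> g, p -> b, s -> z, t -> d / V _ V: fires at position(s) 3, 7, 10: gazudoviabavip
surface: gazudoviabavip


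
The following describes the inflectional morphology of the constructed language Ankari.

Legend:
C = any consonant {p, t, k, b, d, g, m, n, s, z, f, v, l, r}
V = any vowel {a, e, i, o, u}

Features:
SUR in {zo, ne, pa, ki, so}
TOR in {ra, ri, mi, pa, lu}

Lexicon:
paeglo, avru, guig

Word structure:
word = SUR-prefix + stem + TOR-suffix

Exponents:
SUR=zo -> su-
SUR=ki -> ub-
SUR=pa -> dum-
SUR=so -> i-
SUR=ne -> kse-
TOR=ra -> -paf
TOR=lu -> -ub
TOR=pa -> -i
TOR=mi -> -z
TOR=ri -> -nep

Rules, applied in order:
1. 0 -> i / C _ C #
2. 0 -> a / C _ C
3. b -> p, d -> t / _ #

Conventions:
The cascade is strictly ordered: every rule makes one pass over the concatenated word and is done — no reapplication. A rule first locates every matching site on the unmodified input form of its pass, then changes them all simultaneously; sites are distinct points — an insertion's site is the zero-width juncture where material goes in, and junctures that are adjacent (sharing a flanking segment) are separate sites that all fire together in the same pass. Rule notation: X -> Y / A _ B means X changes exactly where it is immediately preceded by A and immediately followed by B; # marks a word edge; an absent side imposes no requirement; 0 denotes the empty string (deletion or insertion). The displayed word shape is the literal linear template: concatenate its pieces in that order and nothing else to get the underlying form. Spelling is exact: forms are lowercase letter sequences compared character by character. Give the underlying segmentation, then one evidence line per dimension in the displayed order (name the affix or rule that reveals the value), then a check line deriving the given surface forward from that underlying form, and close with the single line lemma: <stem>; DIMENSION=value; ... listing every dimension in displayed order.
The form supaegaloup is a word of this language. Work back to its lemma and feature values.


underlying: su-paeglo-ub
SUR=zo - signalled by the affix su-
TOR=lu - signalled by the affix -ub
check: supaegloub -> supaegloub -> supaegaloub -> supaegaloup
lemma: paeglo; SUR=zo; TOR=lu


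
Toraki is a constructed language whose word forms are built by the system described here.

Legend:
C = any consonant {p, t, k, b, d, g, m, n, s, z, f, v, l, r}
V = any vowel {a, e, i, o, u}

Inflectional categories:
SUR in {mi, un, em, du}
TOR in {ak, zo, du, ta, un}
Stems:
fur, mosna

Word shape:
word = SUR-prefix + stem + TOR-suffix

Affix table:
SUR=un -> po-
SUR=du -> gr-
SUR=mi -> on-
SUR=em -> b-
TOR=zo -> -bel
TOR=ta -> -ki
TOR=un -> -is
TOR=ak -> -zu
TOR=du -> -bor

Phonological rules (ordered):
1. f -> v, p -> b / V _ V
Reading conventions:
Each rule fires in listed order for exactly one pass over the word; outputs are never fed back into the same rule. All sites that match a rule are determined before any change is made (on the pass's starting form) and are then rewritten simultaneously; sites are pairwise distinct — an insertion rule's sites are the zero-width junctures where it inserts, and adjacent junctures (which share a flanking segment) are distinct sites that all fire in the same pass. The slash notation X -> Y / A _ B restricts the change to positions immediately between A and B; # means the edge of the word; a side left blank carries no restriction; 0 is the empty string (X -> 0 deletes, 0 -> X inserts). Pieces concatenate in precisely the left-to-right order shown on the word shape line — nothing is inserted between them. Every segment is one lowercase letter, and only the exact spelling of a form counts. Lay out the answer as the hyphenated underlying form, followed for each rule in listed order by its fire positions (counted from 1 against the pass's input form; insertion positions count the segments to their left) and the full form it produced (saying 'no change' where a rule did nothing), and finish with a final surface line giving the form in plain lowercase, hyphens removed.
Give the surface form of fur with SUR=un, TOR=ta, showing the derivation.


underlying: po-fur-ki
1. f -> v, p -> b / V _ V: fires at position(s) 3: povurki
surface: povurki


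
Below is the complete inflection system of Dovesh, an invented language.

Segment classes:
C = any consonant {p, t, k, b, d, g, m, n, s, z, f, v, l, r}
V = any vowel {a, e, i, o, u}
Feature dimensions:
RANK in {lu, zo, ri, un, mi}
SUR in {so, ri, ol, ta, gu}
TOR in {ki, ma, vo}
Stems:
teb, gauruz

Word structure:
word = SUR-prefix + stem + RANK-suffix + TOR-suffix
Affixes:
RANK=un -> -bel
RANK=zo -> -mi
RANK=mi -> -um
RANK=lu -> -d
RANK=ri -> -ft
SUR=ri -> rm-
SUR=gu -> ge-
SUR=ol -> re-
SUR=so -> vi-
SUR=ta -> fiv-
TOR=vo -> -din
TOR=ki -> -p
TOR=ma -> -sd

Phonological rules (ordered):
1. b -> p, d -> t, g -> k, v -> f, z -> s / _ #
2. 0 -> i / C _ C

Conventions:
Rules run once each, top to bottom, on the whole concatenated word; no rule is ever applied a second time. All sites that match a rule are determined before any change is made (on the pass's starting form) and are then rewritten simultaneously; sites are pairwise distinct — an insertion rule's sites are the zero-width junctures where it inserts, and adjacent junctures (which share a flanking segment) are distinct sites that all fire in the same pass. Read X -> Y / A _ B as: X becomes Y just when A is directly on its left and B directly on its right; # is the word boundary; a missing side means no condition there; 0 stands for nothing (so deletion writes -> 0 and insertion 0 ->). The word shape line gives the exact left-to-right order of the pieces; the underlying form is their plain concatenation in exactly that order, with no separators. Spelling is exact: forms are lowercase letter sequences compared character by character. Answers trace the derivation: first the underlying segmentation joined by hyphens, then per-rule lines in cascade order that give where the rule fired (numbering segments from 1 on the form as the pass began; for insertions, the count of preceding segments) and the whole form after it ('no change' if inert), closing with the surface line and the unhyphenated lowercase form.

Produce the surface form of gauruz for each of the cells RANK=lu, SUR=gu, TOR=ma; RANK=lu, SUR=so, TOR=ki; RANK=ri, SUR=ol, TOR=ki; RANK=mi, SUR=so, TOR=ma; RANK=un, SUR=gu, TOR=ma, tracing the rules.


cell RANK=lu, SUR=gu, TOR=ma:
underlying: ge-gauruz-d-sd
1. b -> p, d -> t, g -> k, v -> f, z -> s / _ #: fires at position(s) 11: gegauruzdst
2. 0 -> i / C _ C: inserts after position(s) 8, 9, 10: gegauruzidisit
surface: gegauruzidisit

cell RANK=lu, SUR=so, TOR=ki:
underlying: vi-gauruz-d-p
1. b -> p, d -> t, g -> k, v -> f, z -> s / _ #: no change
2. 0 -> i / C _ C: inserts after position(s) 8, 9: vigauruzidip
surface: vigauruzidip

cell RANK=ri, SUR=ol, TOR=ki:
underlying: re-gauruz-ft-p
1. b -> p, d -> t, g -> k, v -> f, z -> s / _ #: no change
2. 0 -> i / C _ C: inserts after position(s) 8, 9, 10: regauruzifitip
surface: regauruzifitip

cell RANK=mi, SUR=so, TOR=ma:
underlying: vi-gauruz-um-sd
1. b -> p, d -> t, g -> k, v -> f, z -> s / _ #: fires at position(s) 12: vigauruzumst
2. 0 -> i / C _ C: inserts after position(s) 10, 11: vigauruzumisit
surface: vigauruzumisit

cell RANK=un, SUR=gu, TOR=ma:
underlying: ge-gauruz-bel-sd
1. b -> p, d -> t, g -> k, v -> f, z -> s / _ #: fires at position(s) 13: gegauruzbelst
2. 0 -> i / C _ C: inserts after position(s) 8, 11, 12: gegauruzibelisit
surface: gegauruzibelisit


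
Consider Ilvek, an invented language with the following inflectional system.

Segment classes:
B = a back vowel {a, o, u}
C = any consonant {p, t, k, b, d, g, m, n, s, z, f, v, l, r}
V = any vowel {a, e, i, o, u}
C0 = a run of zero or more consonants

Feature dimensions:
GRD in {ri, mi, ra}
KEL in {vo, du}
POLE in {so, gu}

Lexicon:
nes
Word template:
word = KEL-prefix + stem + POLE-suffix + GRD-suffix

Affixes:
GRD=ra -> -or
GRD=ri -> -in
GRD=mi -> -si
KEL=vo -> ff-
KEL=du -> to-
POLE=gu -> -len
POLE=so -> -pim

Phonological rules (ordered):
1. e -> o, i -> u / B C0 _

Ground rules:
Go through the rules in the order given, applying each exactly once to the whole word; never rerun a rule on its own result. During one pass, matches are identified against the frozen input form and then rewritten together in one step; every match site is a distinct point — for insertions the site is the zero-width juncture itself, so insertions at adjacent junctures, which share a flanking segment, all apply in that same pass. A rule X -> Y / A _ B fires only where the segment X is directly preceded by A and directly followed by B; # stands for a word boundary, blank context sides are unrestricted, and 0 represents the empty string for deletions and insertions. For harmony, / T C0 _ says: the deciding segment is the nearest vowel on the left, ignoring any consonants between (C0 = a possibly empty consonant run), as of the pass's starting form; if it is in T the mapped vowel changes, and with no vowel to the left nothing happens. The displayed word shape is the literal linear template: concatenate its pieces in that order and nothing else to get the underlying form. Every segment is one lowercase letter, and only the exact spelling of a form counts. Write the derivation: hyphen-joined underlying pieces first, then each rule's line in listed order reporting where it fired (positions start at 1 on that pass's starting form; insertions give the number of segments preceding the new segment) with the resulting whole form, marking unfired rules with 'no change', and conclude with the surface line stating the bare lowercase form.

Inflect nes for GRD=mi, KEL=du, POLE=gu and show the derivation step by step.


underlying: to-nes-len-si
1. e -> o, i -> u / B C0 _: fires at position(s) 4: tonoslensi
surface: tonoslensi


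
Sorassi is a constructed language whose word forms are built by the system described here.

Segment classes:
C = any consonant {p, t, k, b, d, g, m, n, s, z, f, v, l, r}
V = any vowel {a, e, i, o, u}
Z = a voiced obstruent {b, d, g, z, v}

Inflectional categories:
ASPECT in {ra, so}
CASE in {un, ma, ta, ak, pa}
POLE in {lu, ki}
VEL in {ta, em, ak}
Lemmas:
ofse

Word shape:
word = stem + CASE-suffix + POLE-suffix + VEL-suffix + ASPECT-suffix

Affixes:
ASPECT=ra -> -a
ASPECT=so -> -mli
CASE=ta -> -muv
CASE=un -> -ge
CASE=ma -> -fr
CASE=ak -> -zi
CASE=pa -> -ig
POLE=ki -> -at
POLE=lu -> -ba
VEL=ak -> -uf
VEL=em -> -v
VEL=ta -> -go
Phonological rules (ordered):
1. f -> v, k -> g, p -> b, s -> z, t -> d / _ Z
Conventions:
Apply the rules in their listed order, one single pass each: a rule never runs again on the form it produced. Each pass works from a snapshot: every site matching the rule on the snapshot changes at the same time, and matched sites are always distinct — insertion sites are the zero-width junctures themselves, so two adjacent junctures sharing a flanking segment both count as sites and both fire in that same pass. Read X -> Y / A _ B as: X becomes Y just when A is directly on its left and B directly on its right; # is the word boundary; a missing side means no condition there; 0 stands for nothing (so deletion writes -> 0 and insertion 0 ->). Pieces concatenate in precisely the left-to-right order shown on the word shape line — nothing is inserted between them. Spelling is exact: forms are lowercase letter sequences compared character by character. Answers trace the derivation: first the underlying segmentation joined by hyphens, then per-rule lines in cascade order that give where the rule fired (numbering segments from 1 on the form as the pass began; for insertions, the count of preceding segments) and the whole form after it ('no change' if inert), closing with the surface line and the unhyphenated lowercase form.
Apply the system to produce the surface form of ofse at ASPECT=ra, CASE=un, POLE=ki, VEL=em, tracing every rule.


underlying: ofse-ge-at-v-a
1. f -> v, k -> g, p -> b, s -> z, t -> d / _ Z: fires at position(s) 8: ofsegeadva
surface: ofsegeadva


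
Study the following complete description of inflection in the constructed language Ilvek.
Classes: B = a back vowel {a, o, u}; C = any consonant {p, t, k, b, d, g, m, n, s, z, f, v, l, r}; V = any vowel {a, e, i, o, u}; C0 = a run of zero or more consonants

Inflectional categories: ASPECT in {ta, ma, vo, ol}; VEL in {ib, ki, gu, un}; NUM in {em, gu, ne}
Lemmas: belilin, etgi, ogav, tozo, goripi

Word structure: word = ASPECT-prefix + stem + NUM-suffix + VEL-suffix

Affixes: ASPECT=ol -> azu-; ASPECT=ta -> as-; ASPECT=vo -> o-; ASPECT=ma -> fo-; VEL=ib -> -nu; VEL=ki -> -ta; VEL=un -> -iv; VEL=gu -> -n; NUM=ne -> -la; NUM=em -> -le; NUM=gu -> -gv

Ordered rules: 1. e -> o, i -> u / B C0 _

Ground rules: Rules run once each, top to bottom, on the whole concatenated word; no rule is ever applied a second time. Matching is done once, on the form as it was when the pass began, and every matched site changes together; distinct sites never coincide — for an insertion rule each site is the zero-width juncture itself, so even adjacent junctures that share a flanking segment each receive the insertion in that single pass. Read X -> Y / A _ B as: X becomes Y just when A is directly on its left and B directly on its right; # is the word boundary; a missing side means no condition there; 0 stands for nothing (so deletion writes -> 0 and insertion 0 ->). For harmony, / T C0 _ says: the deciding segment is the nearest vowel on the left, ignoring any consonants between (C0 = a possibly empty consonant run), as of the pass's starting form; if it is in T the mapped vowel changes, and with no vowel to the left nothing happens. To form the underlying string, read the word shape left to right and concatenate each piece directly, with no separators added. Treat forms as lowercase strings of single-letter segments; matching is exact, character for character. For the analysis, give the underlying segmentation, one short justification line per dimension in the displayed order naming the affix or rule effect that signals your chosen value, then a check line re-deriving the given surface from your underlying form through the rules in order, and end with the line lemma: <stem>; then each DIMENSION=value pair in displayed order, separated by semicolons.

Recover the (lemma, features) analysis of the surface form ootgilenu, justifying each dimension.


underlying: o-etgi-le-nu
ASPECT=vo - signalled by the affix o-
VEL=ib - signalled by the affix -nu
NUM=em - signalled by the affix -le
check: oetgilenu -> ootgilenu
lemma: etgi; ASPECT=vo; VEL=ib; NUM=em


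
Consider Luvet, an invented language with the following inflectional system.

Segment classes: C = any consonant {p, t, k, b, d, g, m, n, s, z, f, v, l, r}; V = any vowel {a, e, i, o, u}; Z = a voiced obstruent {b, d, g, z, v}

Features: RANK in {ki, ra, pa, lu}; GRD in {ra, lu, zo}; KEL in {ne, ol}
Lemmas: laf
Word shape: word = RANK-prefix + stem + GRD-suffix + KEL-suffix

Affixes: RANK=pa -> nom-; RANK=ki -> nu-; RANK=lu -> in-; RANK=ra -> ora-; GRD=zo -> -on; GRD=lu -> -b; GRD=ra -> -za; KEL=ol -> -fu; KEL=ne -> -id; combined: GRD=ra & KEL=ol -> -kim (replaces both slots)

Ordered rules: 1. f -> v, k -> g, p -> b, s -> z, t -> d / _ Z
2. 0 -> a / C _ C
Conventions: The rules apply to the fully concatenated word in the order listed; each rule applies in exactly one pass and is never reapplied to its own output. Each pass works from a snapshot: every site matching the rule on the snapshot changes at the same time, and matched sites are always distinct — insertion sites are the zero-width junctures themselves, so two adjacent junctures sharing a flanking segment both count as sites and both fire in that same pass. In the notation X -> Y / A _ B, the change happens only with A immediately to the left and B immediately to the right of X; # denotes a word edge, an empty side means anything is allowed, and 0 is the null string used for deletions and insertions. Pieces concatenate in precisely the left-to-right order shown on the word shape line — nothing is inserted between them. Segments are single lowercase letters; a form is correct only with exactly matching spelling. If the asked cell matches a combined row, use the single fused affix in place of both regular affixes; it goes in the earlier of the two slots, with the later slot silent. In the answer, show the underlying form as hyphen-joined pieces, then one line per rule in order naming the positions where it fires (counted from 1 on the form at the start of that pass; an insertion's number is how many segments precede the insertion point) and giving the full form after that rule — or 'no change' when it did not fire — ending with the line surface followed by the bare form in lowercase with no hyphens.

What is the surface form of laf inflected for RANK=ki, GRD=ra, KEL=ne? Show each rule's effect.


underlying: nu-laf-za-id
1. f -> v, k -> g, p -> b, s -> z, t -> d / _ Z: fires at position(s) 5: nulavzaid
2. 0 -> a / C _ C: inserts after position(s) 5: nulavazaid
surface: nulavazaid


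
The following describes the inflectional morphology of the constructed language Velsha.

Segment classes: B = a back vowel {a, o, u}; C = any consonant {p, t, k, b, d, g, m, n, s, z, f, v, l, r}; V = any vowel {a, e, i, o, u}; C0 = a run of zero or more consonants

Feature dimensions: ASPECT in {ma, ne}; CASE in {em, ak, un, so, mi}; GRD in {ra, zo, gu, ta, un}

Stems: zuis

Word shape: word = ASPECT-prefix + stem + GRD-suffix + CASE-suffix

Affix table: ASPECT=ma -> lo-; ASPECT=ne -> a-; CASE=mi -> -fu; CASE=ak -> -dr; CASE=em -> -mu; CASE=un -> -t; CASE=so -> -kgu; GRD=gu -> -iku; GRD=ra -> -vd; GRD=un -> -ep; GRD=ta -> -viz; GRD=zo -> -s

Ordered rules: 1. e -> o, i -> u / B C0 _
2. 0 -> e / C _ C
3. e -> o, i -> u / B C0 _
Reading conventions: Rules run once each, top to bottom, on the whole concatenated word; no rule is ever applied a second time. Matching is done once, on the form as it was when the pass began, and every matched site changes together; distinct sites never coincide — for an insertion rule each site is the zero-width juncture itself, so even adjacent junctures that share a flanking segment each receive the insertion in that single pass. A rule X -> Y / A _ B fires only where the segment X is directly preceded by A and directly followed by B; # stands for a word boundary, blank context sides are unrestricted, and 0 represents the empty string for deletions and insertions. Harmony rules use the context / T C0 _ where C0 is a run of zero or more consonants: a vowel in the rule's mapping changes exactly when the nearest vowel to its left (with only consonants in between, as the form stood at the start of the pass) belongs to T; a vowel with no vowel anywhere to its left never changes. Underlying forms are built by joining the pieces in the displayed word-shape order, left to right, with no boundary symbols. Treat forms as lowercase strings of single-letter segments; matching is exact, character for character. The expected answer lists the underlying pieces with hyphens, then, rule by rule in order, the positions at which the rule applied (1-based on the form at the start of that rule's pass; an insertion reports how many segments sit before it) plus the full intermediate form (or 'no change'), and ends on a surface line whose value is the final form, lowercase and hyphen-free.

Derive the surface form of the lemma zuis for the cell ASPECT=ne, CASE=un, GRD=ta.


underlying: a-zuis-viz-t
1. e -> o, i -> u / B C0 _: fires at position(s) 4: azuusvizt
2. 0 -> e / C _ C: inserts after position(s) 5, 8: azuusevizet
3. e -> o, i -> u / B C0 _: fires at position(s) 6: azuusovizet
surface: azuusovizet


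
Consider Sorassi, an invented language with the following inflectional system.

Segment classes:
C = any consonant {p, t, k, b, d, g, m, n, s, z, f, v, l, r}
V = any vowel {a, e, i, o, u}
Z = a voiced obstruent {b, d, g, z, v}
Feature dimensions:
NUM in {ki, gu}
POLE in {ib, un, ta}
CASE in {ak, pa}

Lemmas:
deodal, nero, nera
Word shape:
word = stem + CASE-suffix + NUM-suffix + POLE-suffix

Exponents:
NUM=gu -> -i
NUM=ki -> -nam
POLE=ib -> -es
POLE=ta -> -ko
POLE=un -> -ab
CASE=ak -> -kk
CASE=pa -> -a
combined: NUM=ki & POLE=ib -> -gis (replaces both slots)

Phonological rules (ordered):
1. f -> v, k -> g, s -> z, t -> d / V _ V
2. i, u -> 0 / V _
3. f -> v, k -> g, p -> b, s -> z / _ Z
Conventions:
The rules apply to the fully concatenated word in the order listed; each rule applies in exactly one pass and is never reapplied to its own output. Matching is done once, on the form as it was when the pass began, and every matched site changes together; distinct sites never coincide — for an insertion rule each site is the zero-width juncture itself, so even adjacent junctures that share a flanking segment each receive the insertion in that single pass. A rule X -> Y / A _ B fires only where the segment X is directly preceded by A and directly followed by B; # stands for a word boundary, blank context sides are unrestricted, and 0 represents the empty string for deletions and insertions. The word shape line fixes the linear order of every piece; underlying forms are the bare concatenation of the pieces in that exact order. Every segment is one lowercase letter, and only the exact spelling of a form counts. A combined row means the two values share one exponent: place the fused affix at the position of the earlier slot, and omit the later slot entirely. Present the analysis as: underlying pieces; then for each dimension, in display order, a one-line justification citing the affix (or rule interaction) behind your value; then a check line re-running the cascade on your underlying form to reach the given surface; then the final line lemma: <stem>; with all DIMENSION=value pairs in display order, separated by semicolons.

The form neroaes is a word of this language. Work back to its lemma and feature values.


underlying: nero-a-i-es
NUM=gu - signalled by the affix -i
POLE=ib - signalled by the affix -es
CASE=pa - signalled by the affix -a
check: neroaies -> neroaies -> neroaes -> neroaes
lemma: nero; NUM=gu; POLE=ib; CASE=pa


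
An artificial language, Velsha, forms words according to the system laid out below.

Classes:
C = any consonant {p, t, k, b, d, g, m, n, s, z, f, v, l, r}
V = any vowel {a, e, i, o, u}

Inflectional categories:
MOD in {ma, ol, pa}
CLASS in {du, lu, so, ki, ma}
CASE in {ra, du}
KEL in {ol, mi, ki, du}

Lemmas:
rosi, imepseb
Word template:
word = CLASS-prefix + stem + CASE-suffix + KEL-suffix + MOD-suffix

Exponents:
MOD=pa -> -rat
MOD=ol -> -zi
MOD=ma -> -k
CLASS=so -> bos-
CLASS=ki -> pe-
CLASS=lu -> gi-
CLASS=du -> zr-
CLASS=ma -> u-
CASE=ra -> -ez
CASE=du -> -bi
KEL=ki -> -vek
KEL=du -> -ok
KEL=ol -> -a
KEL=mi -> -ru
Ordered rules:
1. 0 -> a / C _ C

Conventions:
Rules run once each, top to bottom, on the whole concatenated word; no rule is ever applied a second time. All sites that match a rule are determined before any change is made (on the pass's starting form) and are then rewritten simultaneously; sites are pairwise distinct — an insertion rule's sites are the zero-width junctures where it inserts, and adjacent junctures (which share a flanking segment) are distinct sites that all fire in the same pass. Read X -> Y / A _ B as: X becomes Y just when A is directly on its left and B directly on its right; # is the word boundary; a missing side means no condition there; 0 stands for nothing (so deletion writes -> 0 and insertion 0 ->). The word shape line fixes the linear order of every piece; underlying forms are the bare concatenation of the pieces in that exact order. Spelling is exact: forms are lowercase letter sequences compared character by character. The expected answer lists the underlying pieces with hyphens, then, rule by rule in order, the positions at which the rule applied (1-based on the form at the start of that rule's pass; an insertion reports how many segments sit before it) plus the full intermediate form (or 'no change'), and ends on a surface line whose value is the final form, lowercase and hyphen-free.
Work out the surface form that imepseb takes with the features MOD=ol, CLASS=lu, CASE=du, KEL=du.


underlying: gi-imepseb-bi-ok-zi
1. 0 -> a / C _ C: inserts after position(s) 6, 9, 13: giimepasebabiokazi
surface: giimepasebabiokazi


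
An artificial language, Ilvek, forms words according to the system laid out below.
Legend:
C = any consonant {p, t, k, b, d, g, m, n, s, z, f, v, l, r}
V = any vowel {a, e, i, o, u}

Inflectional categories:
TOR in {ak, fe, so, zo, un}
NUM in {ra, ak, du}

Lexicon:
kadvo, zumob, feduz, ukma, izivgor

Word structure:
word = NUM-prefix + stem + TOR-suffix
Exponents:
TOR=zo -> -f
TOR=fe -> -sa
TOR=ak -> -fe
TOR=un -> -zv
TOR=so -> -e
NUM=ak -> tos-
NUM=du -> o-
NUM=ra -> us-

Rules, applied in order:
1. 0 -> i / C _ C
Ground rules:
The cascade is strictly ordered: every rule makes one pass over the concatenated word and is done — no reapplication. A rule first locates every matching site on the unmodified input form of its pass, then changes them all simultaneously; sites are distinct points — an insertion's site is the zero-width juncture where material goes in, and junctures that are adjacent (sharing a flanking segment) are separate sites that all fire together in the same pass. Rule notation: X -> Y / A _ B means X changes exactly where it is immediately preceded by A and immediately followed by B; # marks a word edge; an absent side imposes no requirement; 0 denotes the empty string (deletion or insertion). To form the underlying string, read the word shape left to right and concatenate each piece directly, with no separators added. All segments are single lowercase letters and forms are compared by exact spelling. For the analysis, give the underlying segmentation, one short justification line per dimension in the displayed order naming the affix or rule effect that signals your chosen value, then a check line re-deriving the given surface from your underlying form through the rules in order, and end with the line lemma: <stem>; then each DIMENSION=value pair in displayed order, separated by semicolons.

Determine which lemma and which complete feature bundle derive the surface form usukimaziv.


underlying: us-ukma-zv
TOR=un - signalled by the affix -zv
NUM=ra - signalled by the affix us-
check: usukmazv -> usukimaziv
lemma: ukma; TOR=un; NUM=ra
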